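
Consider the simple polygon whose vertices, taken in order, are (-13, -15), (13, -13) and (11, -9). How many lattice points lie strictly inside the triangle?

Using the shoelace formula, 2A = |((-13)·(-13) − 13·(-15)) + (13·(-9) − 11·(-13)) + (11·(-15) − (-13)·(-9))| = 108, so the area is 54.
The number of boundary lattice points is Σ gcd(|Δx|,|Δy|) = gcd(26,2) + gcd(2,4) + gcd(24,6) = 2+2+6 = 10.
By Pick's theorem A = I + B/2 − 1, so I = 54 − 10/2 + 1 = 50.

50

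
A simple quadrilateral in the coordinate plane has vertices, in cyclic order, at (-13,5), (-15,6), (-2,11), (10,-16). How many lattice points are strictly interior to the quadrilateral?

Using the shoelace formula, 2A = |[(-13)·6 − (-15)·5] + [(-15)·11 − (-2)·6] + [(-2)·(-16) − 10·11] + [10·5 − (-13)·(-16)]| = 392, so the area is 196.
Summing gcd(|Δx|,|Δy|) over the edges gives the boundary count: gcd(2,1) + gcd(13,5) + gcd(12,27) + gcd(23,21) = 1+1+3+1 = 6.
By Pick's theorem A = I + B/2 − 1, so I = 196 − 6/2 + 1 = 194.

194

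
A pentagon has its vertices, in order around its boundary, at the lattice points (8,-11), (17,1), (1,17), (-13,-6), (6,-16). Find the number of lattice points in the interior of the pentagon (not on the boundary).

By the shoelace formula, twice the signed area is |(8·1 − 17·(-11)) + (17·17 − 1·1) + (1·(-6) − (-13)·17) + ((-13)·(-16) − 6·(-6)) + (6·(-11) − 8·(-16))| = 1004, so the area is 502.
The number of boundary lattice points is Σ gcd(|Δx|,|Δy|) = gcd(9,12) + gcd(16,16) + gcd(14,23) + gcd(19,10) + gcd(2,5) = 3+16+1+1+1 = 22.
Pick's theorem gives I = A − B/2 + 1 = 502 − 22/2 + 1 = 492.

492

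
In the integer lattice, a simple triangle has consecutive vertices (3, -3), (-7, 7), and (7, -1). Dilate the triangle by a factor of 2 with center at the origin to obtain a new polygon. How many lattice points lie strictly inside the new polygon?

Using the shoelace formula, 2A = |[3·7 − (-7)·(-3)] + [(-7)·(-1) − 7·7] + [7·(-3) − 3·(-1)]| = 60, so the area is 30.
Along each edge there are gcd(|Δx|,|Δy|)+1 lattice points, so counting each shared vertex once the boundary has gcd(10,10) + gcd(14,8) + gcd(4,2) = 10+2+2 = 14.
Scaling by 2 multiplies the area by 2² = 4 (so the new area is 120) and multiplies the boundary lattice-point count by 2, giving 28.
By Pick's theorem, the interior count of the dilated polygon is 120 − 28/2 + 1 = 107.

107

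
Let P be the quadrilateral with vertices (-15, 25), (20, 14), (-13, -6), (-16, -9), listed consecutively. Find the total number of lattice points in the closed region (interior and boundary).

Using the shoelace formula, 2A = |[(-15)·14 − 20·25] + [20·(-6) − (-13)·14] + [(-13)·(-9) − (-16)·(-6)] + [(-16)·25 − (-15)·(-9)]| = 1162, so the area is 581.
Summing gcd(|Δx|,|Δy|) over the edges gives the boundary count: gcd(35,11) + gcd(33,20) + gcd(3,3) + gcd(1,34) = 1+1+3+1 = 6.
Pick's theorem gives I = A − B/2 + 1 = 581 − 6/2 + 1 = 579, so the closed region contains I + B = 579 + 6 = 585 lattice points.

585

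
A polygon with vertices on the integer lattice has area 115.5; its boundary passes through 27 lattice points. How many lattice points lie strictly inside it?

103

Pick's theorem A = I + B/2 − 1 rearranges to I = A − B/2 + 1 = 115.5 − 27/2 + 1 = 103.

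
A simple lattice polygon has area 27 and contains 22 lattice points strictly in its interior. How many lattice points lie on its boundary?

Pick's theorem gives A = I + B/2 − 1, so B = 2(A − I + 1) = 2(27 − 22 + 1) = 12.

12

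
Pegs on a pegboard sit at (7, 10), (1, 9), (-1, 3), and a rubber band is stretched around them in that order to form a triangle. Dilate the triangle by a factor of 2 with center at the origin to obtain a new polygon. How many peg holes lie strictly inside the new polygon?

Using the shoelace formula, 2A = |(7·9 − 1·10) + (1·3 − (-1)·9) + ((-1)·10 − 7·3)| = 34, so the area is 17.
Along each edge there are gcd(|Δx|,|Δy|)+1 lattice points, so counting each shared vertex once the boundary has gcd(6,1) + gcd(2,6) + gcd(8,7) = 1+2+1 = 4.
Scaling by 2 multiplies the area by 2² = 4 (so the new area is 68) and multiplies the boundary lattice-point count by 2, giving 8.
By Pick's theorem, the interior count of the dilated polygon is 68 − 8/2 + 1 = 65.

65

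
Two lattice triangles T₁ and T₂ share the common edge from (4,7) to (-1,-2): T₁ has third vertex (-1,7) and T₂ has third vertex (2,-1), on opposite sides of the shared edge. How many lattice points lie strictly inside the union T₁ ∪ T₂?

The union is the simple quadrilateral with vertices (4,7), (-1,7), (-1,-2), (2,-1) in order.
The shoelace formula gives twice the area as |[4·7 − (-1)·7] + [(-1)·(-2) − (-1)·7] + [(-1)·(-1) − 2·(-2)] + [2·7 − 4·(-1)]| = 67, so the area is 67/2.
The number of boundary lattice points is Σ gcd(|Δx|,|Δy|) = gcd(5,0) + gcd(0,9) + gcd(3,1) + gcd(2,8) = 5+9+1+2 = 17.
By Pick's theorem I = A − B/2 + 1 = 67/2 − 17/2 + 1 = 26.

26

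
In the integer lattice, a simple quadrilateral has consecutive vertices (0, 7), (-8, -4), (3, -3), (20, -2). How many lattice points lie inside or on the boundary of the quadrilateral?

The shoelace formula gives twice the area as |(0·(-4) − (-8)·7) + ((-8)·(-3) − 3·(-4)) + (3·(-2) − 20·(-3)) + (20·7 − 0·(-2))| = 286, so the area is 143.
Summing gcd(|Δx|,|Δy|) over the edges gives the boundary count: gcd(8,11) + gcd(11,1) + gcd(17,1) + gcd(20,9) = 1+1+1+1 = 4.
Pick's theorem gives I = A − B/2 + 1 = 143 − 4/2 + 1 = 142, so the closed region contains I + B = 142 + 4 = 146 lattice points.

146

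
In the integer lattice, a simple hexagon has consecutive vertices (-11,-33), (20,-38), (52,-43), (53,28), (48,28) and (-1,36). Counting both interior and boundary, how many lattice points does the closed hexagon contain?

4133

Using the shoelace formula, 2A = |((-11)·(-38) − 20·(-33)) + (20·(-43) − 52·(-38)) + (52·28 − 53·(-43)) + (53·28 − 48·28) + (48·36 − (-1)·28) + ((-1)·(-33) − (-11)·36)| = 8254, so the area is 4127.
Along each edge there are gcd(|Δx|,|Δy|)+1 lattice points, so counting each shared vertex once the boundary has gcd(31,5) + gcd(32,5) + gcd(1,71) + gcd(5,0) + gcd(49,8) + gcd(10,69) = 1+1+1+5+1+1 = 10.
Pick's theorem gives I = A − B/2 + 1 = 4127 − 10/2 + 1 = 4123, so the closed region contains I + B = 4123 + 10 = 4133 lattice points.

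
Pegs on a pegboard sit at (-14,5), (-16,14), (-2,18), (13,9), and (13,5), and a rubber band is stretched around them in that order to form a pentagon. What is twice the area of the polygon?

545

By the shoelace formula, twice the signed area is |[(-14)·14 − (-16)·5] + [(-16)·18 − (-2)·14] + [(-2)·9 − 13·18] + [13·5 − 13·9] + [13·5 − (-14)·5]| = 545, so the area is 545/2.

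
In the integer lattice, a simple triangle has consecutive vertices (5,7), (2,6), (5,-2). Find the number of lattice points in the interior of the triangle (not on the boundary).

The shoelace formula gives twice the area as |(5·6 − 2·7) + (2·(-2) − 5·6) + (5·7 − 5·(-2))| = 27, so the area is 13.5.
Summing gcd(|Δx|,|Δy|) over the edges gives the boundary count: gcd(3,1) + gcd(3,8) + gcd(0,9) = 1+1+9 = 11.
By Pick's theorem A = I + B/2 − 1, so I = 13.5 − 11/2 + 1 = 9.

9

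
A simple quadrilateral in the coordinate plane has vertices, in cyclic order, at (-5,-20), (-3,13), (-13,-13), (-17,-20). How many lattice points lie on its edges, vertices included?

16

Summing gcd(|Δx|,|Δy|) over the edges gives the boundary count: gcd(2,33) + gcd(10,26) + gcd(4,7) + gcd(12,0) = 1+2+1+12 = 16.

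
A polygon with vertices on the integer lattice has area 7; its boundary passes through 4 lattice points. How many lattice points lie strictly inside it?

Pick's theorem A = I + B/2 − 1 rearranges to I = A − B/2 + 1 = 7 − 4/2 + 1 = 6.

6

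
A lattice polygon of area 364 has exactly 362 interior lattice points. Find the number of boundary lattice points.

6

Pick's theorem gives A = I + B/2 − 1, so B = 2(A − I + 1) = 2(364 − 362 + 1) = 6.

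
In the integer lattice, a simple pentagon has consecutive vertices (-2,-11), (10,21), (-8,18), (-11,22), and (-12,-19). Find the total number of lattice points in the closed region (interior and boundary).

Using the shoelace formula, 2A = |[(-2)·21 − 10·(-11)] + [10·18 − (-8)·21] + [(-8)·22 − (-11)·18] + [(-11)·(-19) − (-12)·22] + [(-12)·(-11) − (-2)·(-19)]| = 1005, so the area is 1005/2.
The number of boundary lattice points is Σ gcd(|Δx|,|Δy|) = gcd(12,32) + gcd(18,3) + gcd(3,4) + gcd(1,41) + gcd(10,8) = 4+3+1+1+2 = 11.
Pick's theorem gives I = A − B/2 + 1 = 1005/2 − 11/2 + 1 = 498, so the closed region contains I + B = 498 + 11 = 509 lattice points.

509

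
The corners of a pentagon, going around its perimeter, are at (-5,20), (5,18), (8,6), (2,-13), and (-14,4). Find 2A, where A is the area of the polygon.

Using the shoelace formula, 2A = |[(-5)·18 − 5·20] + [5·6 − 8·18] + [8·(-13) − 2·6] + [2·4 − (-14)·(-13)] + [(-14)·20 − (-5)·4]| = 854, so the area is 427.

854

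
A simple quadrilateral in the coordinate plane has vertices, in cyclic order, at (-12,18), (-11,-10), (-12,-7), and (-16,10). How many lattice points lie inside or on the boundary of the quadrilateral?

67

The shoelace formula gives twice the area as |((-12)·(-10) − (-11)·18) + ((-11)·(-7) − (-12)·(-10)) + ((-12)·10 − (-16)·(-7)) + ((-16)·18 − (-12)·10)| = 125, so the area is 62.5.
Along each edge there are gcd(|Δx|,|Δy|)+1 lattice points, so counting each shared vertex once the boundary has gcd(1,28) + gcd(1,3) + gcd(4,17) + gcd(4,8) = 1+1+1+4 = 7.
Pick's theorem gives I = A − B/2 + 1 = 62.5 − 7/2 + 1 = 60, so the closed region contains I + B = 60 + 7 = 67 lattice points.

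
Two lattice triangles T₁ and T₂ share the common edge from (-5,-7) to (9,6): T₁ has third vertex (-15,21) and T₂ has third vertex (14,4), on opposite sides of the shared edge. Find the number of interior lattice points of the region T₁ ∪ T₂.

The union is the simple quadrilateral with vertices (-5,-7), (-15,21), (9,6), (14,4) in order.
Using the shoelace formula, 2A = |[(-5)·21 − (-15)·(-7)] + [(-15)·6 − 9·21] + [9·4 − 14·6] + [14·(-7) − (-5)·4]| = 615, so the area is 615/2.
Summing gcd(|Δx|,|Δy|) over the edges gives the boundary count: gcd(10,28) + gcd(24,15) + gcd(5,2) + gcd(19,11) = 2+3+1+1 = 7.
By Pick's theorem I = A − B/2 + 1 = 615/2 − 7/2 + 1 = 305.

305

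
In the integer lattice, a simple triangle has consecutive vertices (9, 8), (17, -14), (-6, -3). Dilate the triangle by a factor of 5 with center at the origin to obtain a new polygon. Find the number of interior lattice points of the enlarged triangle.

5216

By the shoelace formula, twice the signed area is |(9·(-14) − 17·8) + (17·(-3) − (-6)·(-14)) + ((-6)·8 − 9·(-3))| = 418, so the area is 209.
The number of boundary lattice points is Σ gcd(|Δx|,|Δy|) = gcd(8,22) + gcd(23,11) + gcd(15,11) = 2+1+1 = 4.
Scaling by 5 multiplies the area by 5² = 25 (so the new area is 5225) and multiplies the boundary lattice-point count by 5, giving 20.
By Pick's theorem, the interior count of the dilated polygon is 5225 − 20/2 + 1 = 5216.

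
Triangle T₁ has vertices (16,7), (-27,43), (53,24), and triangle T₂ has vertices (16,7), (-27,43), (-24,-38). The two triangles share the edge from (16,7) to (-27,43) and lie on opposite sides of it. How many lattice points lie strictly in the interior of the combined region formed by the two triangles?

The union is the simple quadrilateral with vertices (16,7), (53,24), (-27,43), (-24,-38) in order.
Using the shoelace formula, 2A = |(16·24 − 53·7) + (53·43 − (-27)·24) + ((-27)·(-38) − (-24)·43) + ((-24)·7 − 16·(-38))| = 5438, so the area is 2719.
Along each edge there are gcd(|Δx|,|Δy|)+1 lattice points, so counting each shared vertex once the boundary has gcd(37,17) + gcd(80,19) + gcd(3,81) + gcd(40,45) = 1+1+3+5 = 10.
By Pick's theorem I = A − B/2 + 1 = 2719 − 10/2 + 1 = 2715.

2715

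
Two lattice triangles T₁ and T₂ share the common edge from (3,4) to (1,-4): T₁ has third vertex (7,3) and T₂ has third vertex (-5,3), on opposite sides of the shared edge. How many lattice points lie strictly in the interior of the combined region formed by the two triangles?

47

The union is the simple quadrilateral with vertices (3,4), (7,3), (1,-4), (-5,3) in order.
The shoelace formula gives twice the area as |(3·3 − 7·4) + (7·(-4) − 1·3) + (1·3 − (-5)·(-4)) + ((-5)·4 − 3·3)| = 96, so the area is 48.
The number of boundary lattice points is Σ gcd(|Δx|,|Δy|) = gcd(4,1) + gcd(6,7) + gcd(6,7) + gcd(8,1) = 1+1+1+1 = 4.
By Pick's theorem I = A − B/2 + 1 = 48 − 4/2 + 1 = 47.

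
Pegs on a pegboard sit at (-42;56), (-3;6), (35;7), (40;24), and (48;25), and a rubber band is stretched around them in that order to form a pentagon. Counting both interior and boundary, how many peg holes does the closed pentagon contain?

1919

Using the shoelace formula, 2A = |((-42)·6 − (-3)·56) + ((-3)·7 − 35·6) + (35·24 − 40·7) + (40·25 − 48·24) + (48·56 − (-42)·25)| = 3831, so the area is 3831/2.
The number of boundary lattice points is Σ gcd(|Δx|,|Δy|) = gcd(39,50) + gcd(38,1) + gcd(5,17) + gcd(8,1) + gcd(90,31) = 1+1+1+1+1 = 5.
Pick's theorem gives I = A − B/2 + 1 = 3831/2 − 5/2 + 1 = 1914, so the closed region contains I + B = 1914 + 5 = 1919 lattice points.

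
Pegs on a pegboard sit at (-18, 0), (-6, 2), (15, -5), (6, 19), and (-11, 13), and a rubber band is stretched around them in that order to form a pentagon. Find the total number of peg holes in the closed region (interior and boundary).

By the shoelace formula, twice the signed area is |((-18)·2 − (-6)·0) + ((-6)·(-5) − 15·2) + (15·19 − 6·(-5)) + (6·13 − (-11)·19) + ((-11)·0 − (-18)·13)| = 800, so the area is 400.
Summing gcd(|Δx|,|Δy|) over the edges gives the boundary count: gcd(12,2) + gcd(21,7) + gcd(9,24) + gcd(17,6) + gcd(7,13) = 2+7+3+1+1 = 14.
Pick's theorem gives I = A − B/2 + 1 = 400 − 14/2 + 1 = 394, so the closed region contains I + B = 394 + 14 = 408 lattice points.

408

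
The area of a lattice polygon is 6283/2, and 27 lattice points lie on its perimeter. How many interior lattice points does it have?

3129

From Pick's theorem, I = A − B/2 + 1 = 6283/2 − 27/2 + 1 = 3129.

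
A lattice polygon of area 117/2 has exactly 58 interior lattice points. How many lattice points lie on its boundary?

3

Pick's theorem gives A = I + B/2 − 1, so B = 2(A − I + 1) = 2(117/2 − 58 + 1) = 3.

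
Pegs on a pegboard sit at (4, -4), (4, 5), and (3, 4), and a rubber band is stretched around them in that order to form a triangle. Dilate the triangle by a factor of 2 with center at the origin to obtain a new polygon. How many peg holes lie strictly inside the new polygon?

8

Using the shoelace formula, 2A = |(4·5 − 4·(-4)) + (4·4 − 3·5) + (3·(-4) − 4·4)| = 9, so the area is 9/2.
Along each edge there are gcd(|Δx|,|Δy|)+1 lattice points, so counting each shared vertex once the boundary has gcd(0,9) + gcd(1,1) + gcd(1,8) = 9+1+1 = 11.
Scaling by 2 multiplies the area by 2² = 4 (so the new area is 18) and multiplies the boundary lattice-point count by 2, giving 22.
By Pick's theorem, the interior count of the dilated polygon is 18 − 22/2 + 1 = 8.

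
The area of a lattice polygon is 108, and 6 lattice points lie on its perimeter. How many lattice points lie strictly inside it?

Pick's theorem A = I + B/2 − 1 rearranges to I = A − B/2 + 1 = 108 − 6/2 + 1 = 106.

106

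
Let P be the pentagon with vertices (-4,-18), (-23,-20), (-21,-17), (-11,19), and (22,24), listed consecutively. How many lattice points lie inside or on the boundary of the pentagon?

The shoelace formula gives twice the area as |[(-4)·(-20) − (-23)·(-18)] + [(-23)·(-17) − (-21)·(-20)] + [(-21)·19 − (-11)·(-17)] + [(-11)·24 − 22·19] + [22·(-18) − (-4)·24]| = 1931, so the area is 1931/2.
The number of boundary lattice points is Σ gcd(|Δx|,|Δy|) = gcd(19,2) + gcd(2,3) + gcd(10,36) + gcd(33,5) + gcd(26,42) = 1+1+2+1+2 = 7.
Pick's theorem gives I = A − B/2 + 1 = 1931/2 − 7/2 + 1 = 963, so the closed region contains I + B = 963 + 7 = 970 lattice points.

970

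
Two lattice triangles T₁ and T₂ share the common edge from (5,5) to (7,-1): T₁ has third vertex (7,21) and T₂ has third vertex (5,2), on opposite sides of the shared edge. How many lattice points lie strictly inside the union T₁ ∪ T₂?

The union is the simple quadrilateral with vertices (5,5), (7,21), (7,-1), (5,2) in order.
The shoelace formula gives twice the area as |[5·21 − 7·5] + [7·(-1) − 7·21] + [7·2 − 5·(-1)] + [5·5 − 5·2]| = 50, so the area is 25.
Summing gcd(|Δx|,|Δy|) over the edges gives the boundary count: gcd(2,16) + gcd(0,22) + gcd(2,3) + gcd(0,3) = 2+22+1+3 = 28.
By Pick's theorem I = A − B/2 + 1 = 25 − 28/2 + 1 = 12.

12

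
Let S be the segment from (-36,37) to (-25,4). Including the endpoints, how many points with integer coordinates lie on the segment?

12

The number of lattice points on a segment between lattice points is gcd(|Δx|,|Δy|) + 1 = gcd(11,33) + 1 = 11 + 1 = 12.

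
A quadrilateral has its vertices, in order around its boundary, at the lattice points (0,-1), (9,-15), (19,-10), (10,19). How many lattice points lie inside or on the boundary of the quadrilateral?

The shoelace formula gives twice the area as |(0·(-15) − 9·(-1)) + (9·(-10) − 19·(-15)) + (19·19 − 10·(-10)) + (10·(-1) − 0·19)| = 655, so the area is 327.5.
The number of boundary lattice points is Σ gcd(|Δx|,|Δy|) = gcd(9,14) + gcd(10,5) + gcd(9,29) + gcd(10,20) = 1+5+1+10 = 17.
Pick's theorem gives I = A − B/2 + 1 = 327.5 − 17/2 + 1 = 320, so the closed region contains I + B = 320 + 17 = 337 lattice points.

337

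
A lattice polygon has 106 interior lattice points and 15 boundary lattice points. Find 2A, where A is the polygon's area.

225

By Pick's theorem, A = I + B/2 − 1 = 106 + 15/2 − 1 = 225/2.
Hence 2A = 225.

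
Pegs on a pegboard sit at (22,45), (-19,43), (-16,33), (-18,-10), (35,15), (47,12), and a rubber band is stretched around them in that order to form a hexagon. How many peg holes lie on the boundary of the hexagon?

The number of boundary lattice points is Σ gcd(|Δx|,|Δy|) = gcd(41,2) + gcd(3,10) + gcd(2,43) + gcd(53,25) + gcd(12,3) + gcd(25,33) = 1+1+1+1+3+1 = 8.

8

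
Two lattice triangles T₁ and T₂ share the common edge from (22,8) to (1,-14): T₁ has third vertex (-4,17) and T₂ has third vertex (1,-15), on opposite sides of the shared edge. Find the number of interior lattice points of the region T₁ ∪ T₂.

The union is the simple quadrilateral with vertices (22,8), (-4,17), (1,-14), (1,-15) in order.
Using the shoelace formula, 2A = |(22·17 − (-4)·8) + ((-4)·(-14) − 1·17) + (1·(-15) − 1·(-14)) + (1·8 − 22·(-15))| = 782, so the area is 391.
The number of boundary lattice points is Σ gcd(|Δx|,|Δy|) = gcd(26,9) + gcd(5,31) + gcd(0,1) + gcd(21,23) = 1+1+1+1 = 4.
By Pick's theorem I = A − B/2 + 1 = 391 − 4/2 + 1 = 390.

390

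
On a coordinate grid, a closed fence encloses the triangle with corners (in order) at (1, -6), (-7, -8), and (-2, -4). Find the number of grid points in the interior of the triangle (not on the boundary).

10

Using the shoelace formula, 2A = |(1·(-8) − (-7)·(-6)) + ((-7)·(-4) − (-2)·(-8)) + ((-2)·(-6) − 1·(-4))| = 22, so the area is 11.
Along each edge there are gcd(|Δx|,|Δy|)+1 lattice points, so counting each shared vertex once the boundary has gcd(8,2) + gcd(5,4) + gcd(3,2) = 2+1+1 = 4.
By Pick's theorem A = I + B/2 − 1, so I = 11 − 4/2 + 1 = 10.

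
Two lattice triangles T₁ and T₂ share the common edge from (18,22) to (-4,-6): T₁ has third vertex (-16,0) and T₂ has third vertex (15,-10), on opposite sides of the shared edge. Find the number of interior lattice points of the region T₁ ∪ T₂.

540

The union is the simple quadrilateral with vertices (18,22), (-16,0), (-4,-6), (15,-10) in order.
By the shoelace formula, twice the signed area is |[18·0 − (-16)·22] + [(-16)·(-6) − (-4)·0] + [(-4)·(-10) − 15·(-6)] + [15·22 − 18·(-10)]| = 1088, so the area is 544.
The number of boundary lattice points is Σ gcd(|Δx|,|Δy|) = gcd(34,22) + gcd(12,6) + gcd(19,4) + gcd(3,32) = 2+6+1+1 = 10.
By Pick's theorem I = A − B/2 + 1 = 544 − 10/2 + 1 = 540.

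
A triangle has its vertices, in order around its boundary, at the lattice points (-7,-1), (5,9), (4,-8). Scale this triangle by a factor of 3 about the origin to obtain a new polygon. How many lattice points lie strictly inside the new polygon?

By the shoelace formula, twice the signed area is |((-7)·9 − 5·(-1)) + (5·(-8) − 4·9) + (4·(-1) − (-7)·(-8))| = 194, so the area is 97.
Summing gcd(|Δx|,|Δy|) over the edges gives the boundary count: gcd(12,10) + gcd(1,17) + gcd(11,7) = 2+1+1 = 4.
Scaling by 3 multiplies the area by 3² = 9 (so the new area is 873) and multiplies the boundary lattice-point count by 3, giving 12.
By Pick's theorem, the interior count of the dilated polygon is 873 − 12/2 + 1 = 868.

868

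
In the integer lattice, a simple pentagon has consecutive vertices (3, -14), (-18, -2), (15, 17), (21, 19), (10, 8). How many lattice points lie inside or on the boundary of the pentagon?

The shoelace formula gives twice the area as |[3·(-2) − (-18)·(-14)] + [(-18)·17 − 15·(-2)] + [15·19 − 21·17] + [21·8 − 10·19] + [10·(-14) − 3·8]| = 792, so the area is 396.
The number of boundary lattice points is Σ gcd(|Δx|,|Δy|) = gcd(21,12) + gcd(33,19) + gcd(6,2) + gcd(11,11) + gcd(7,22) = 3+1+2+11+1 = 18.
Pick's theorem gives I = A − B/2 + 1 = 396 − 18/2 + 1 = 388, so the closed region contains I + B = 388 + 18 = 406 lattice points.

406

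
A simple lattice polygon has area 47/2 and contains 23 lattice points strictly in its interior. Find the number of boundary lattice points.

3

Pick's theorem gives A = I + B/2 − 1, so B = 2(A − I + 1) = 2(47/2 − 23 + 1) = 3.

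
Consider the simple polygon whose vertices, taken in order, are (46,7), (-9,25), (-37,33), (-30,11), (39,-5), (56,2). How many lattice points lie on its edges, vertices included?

The number of boundary lattice points is Σ gcd(|Δx|,|Δy|) = gcd(55,18) + gcd(28,8) + gcd(7,22) + gcd(69,16) + gcd(17,7) + gcd(10,5) = 1+4+1+1+1+5 = 13.

13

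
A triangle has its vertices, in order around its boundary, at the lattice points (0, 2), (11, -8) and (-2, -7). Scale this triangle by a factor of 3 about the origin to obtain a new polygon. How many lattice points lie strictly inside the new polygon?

Using the shoelace formula, 2A = |(0·(-8) − 11·2) + (11·(-7) − (-2)·(-8)) + ((-2)·2 − 0·(-7))| = 119, so the area is 119/2.
Summing gcd(|Δx|,|Δy|) over the edges gives the boundary count: gcd(11,10) + gcd(13,1) + gcd(2,9) = 1+1+1 = 3.
Scaling by 3 multiplies the area by 3² = 9 (so the new area is 535.5) and multiplies the boundary lattice-point count by 3, giving 9.
By Pick's theorem, the interior count of the dilated polygon is 535.5 − 9/2 + 1 = 532.

532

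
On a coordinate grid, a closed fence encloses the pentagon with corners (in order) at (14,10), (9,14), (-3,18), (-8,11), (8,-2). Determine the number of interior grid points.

The shoelace formula gives twice the area as |(14·14 − 9·10) + (9·18 − (-3)·14) + ((-3)·11 − (-8)·18) + ((-8)·(-2) − 8·11) + (8·10 − 14·(-2))| = 457, so the area is 457/2.
The number of boundary lattice points is Σ gcd(|Δx|,|Δy|) = gcd(5,4) + gcd(12,4) + gcd(5,7) + gcd(16,13) + gcd(6,12) = 1+4+1+1+6 = 13.
By Pick's theorem A = I + B/2 − 1, so I = 457/2 − 13/2 + 1 = 223.

223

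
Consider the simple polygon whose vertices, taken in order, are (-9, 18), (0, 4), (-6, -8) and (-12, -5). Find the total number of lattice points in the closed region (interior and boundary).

176

The shoelace formula gives twice the area as |[(-9)·4 − 0·18] + [0·(-8) − (-6)·4] + [(-6)·(-5) − (-12)·(-8)] + [(-12)·18 − (-9)·(-5)]| = 339, so the area is 169.5.
Summing gcd(|Δx|,|Δy|) over the edges gives the boundary count: gcd(9,14) + gcd(6,12) + gcd(6,3) + gcd(3,23) = 1+6+3+1 = 11.
Pick's theorem gives I = A − B/2 + 1 = 169.5 − 11/2 + 1 = 165, so the closed region contains I + B = 165 + 11 = 176 lattice points.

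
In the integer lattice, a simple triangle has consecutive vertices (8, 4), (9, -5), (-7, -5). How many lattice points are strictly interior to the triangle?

By the shoelace formula, twice the signed area is |[8·(-5) − 9·4] + [9·(-5) − (-7)·(-5)] + [(-7)·4 − 8·(-5)]| = 144, so the area is 72.
Along each edge there are gcd(|Δx|,|Δy|)+1 lattice points, so counting each shared vertex once the boundary has gcd(1,9) + gcd(16,0) + gcd(15,9) = 1+16+3 = 20.
Pick's theorem gives I = A − B/2 + 1 = 72 − 20/2 + 1 = 63.

63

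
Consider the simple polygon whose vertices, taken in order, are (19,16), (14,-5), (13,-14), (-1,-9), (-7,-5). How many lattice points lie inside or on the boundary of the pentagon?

332

Using the shoelace formula, 2A = |[19·(-5) − 14·16] + [14·(-14) − 13·(-5)] + [13·(-9) − (-1)·(-14)] + [(-1)·(-5) − (-7)·(-9)] + [(-7)·16 − 19·(-5)]| = 656, so the area is 328.
Summing gcd(|Δx|,|Δy|) over the edges gives the boundary count: gcd(5,21) + gcd(1,9) + gcd(14,5) + gcd(6,4) + gcd(26,21) = 1+1+1+2+1 = 6.
Pick's theorem gives I = A − B/2 + 1 = 328 − 6/2 + 1 = 326, so the closed region contains I + B = 326 + 6 = 332 lattice points.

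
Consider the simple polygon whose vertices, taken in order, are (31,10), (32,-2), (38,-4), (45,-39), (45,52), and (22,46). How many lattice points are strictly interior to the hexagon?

Using the shoelace formula, 2A = |(31·(-2) − 32·10) + (32·(-4) − 38·(-2)) + (38·(-39) − 45·(-4)) + (45·52 − 45·(-39)) + (45·46 − 22·52) + (22·10 − 31·46)| = 2079, so the area is 1039.5.
The number of boundary lattice points is Σ gcd(|Δx|,|Δy|) = gcd(1,12) + gcd(6,2) + gcd(7,35) + gcd(0,91) + gcd(23,6) + gcd(9,36) = 1+2+7+91+1+9 = 111.
Pick's theorem gives I = A − B/2 + 1 = 1039.5 − 111/2 + 1 = 985.

985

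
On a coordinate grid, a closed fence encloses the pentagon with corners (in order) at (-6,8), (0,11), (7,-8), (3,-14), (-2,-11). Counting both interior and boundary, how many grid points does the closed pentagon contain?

By the shoelace formula, twice the signed area is |[(-6)·11 − 0·8] + [0·(-8) − 7·11] + [7·(-14) − 3·(-8)] + [3·(-11) − (-2)·(-14)] + [(-2)·8 − (-6)·(-11)]| = 360, so the area is 180.
The number of boundary lattice points is Σ gcd(|Δx|,|Δy|) = gcd(6,3) + gcd(7,19) + gcd(4,6) + gcd(5,3) + gcd(4,19) = 3+1+2+1+1 = 8.
Pick's theorem gives I = A − B/2 + 1 = 180 − 8/2 + 1 = 177, so the closed region contains I + B = 177 + 8 = 185 lattice points.

185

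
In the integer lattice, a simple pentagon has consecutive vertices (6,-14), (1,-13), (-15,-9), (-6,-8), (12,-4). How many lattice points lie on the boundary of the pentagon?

10

Along each edge there are gcd(|Δx|,|Δy|)+1 lattice points, so counting each shared vertex once the boundary has gcd(5,1) + gcd(16,4) + gcd(9,1) + gcd(18,4) + gcd(6,10) = 1+4+1+2+2 = 10.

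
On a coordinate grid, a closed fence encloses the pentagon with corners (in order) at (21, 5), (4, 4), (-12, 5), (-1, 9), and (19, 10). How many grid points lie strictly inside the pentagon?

The shoelace formula gives twice the area as |(21·4 − 4·5) + (4·5 − (-12)·4) + ((-12)·9 − (-1)·5) + ((-1)·10 − 19·9) + (19·5 − 21·10)| = 267, so the area is 267/2.
The number of boundary lattice points is Σ gcd(|Δx|,|Δy|) = gcd(17,1) + gcd(16,1) + gcd(11,4) + gcd(20,1) + gcd(2,5) = 1+1+1+1+1 = 5.
Pick's theorem gives I = A − B/2 + 1 = 267/2 − 5/2 + 1 = 132.

132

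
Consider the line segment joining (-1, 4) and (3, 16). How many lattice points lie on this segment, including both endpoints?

5

The number of lattice points on a segment between lattice points is gcd(|Δx|,|Δy|) + 1 = gcd(4,12) + 1 = 4 + 1 = 5.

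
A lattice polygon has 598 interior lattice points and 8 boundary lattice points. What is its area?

601

Pick's theorem states A = I + B/2 − 1, so A = 598 + 8/2 − 1 = 601.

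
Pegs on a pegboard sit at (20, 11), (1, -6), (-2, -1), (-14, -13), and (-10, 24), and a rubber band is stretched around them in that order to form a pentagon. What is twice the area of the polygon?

By the shoelace formula, twice the signed area is |(20·(-6) − 1·11) + (1·(-1) − (-2)·(-6)) + ((-2)·(-13) − (-14)·(-1)) + ((-14)·24 − (-10)·(-13)) + ((-10)·11 − 20·24)| = 1188, so the area is 594.

1188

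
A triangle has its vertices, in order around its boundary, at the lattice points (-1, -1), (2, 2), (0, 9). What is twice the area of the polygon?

27

By the shoelace formula, twice the signed area is |((-1)·2 − 2·(-1)) + (2·9 − 0·2) + (0·(-1) − (-1)·9)| = 27, so the area is 27/2.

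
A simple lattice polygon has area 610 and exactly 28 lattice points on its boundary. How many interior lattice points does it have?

597

From Pick's theorem, I = A − B/2 + 1 = 610 − 28/2 + 1 = 597.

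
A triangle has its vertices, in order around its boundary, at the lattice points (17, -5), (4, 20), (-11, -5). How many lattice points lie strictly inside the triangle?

The shoelace formula gives twice the area as |(17·20 − 4·(-5)) + (4·(-5) − (-11)·20) + ((-11)·(-5) − 17·(-5))| = 700, so the area is 350.
The number of boundary lattice points is Σ gcd(|Δx|,|Δy|) = gcd(13,25) + gcd(15,25) + gcd(28,0) = 1+5+28 = 34.
Pick's theorem gives I = A − B/2 + 1 = 350 − 34/2 + 1 = 334.

334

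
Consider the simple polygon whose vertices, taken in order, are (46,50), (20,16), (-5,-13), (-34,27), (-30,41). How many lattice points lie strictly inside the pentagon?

The shoelace formula gives twice the area as |(46·16 − 20·50) + (20·(-13) − (-5)·16) + ((-5)·27 − (-34)·(-13)) + ((-34)·41 − (-30)·27) + ((-30)·50 − 46·41)| = 4991, so the area is 2495.5.
The number of boundary lattice points is Σ gcd(|Δx|,|Δy|) = gcd(26,34) + gcd(25,29) + gcd(29,40) + gcd(4,14) + gcd(76,9) = 2+1+1+2+1 = 7.
Pick's theorem gives I = A − B/2 + 1 = 2495.5 − 7/2 + 1 = 2493.

2493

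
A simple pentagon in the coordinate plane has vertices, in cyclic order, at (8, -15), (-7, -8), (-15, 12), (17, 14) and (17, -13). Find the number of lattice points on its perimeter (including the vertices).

The number of boundary lattice points is Σ gcd(|Δx|,|Δy|) = gcd(15,7) + gcd(8,20) + gcd(32,2) + gcd(0,27) + gcd(9,2) = 1+4+2+27+1 = 35.

35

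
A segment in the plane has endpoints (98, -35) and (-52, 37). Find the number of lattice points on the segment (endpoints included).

The number of lattice points on a segment between lattice points is gcd(|Δx|,|Δy|) + 1 = gcd(150,72) + 1 = 6 + 1 = 7.

7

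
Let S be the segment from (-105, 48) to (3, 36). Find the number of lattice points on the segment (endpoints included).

The number of lattice points on a segment between lattice points is gcd(|Δx|,|Δy|) + 1 = gcd(108,12) + 1 = 12 + 1 = 13.

13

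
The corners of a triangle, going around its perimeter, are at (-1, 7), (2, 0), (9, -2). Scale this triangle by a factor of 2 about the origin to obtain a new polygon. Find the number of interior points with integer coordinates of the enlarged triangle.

The shoelace formula gives twice the area as |((-1)·0 − 2·7) + (2·(-2) − 9·0) + (9·7 − (-1)·(-2))| = 43, so the area is 43/2.
Along each edge there are gcd(|Δx|,|Δy|)+1 lattice points, so counting each shared vertex once the boundary has gcd(3,7) + gcd(7,2) + gcd(10,9) = 1+1+1 = 3.
Scaling by 2 multiplies the area by 2² = 4 (so the new area is 86) and multiplies the boundary lattice-point count by 2, giving 6.
By Pick's theorem, the interior count of the dilated polygon is 86 − 6/2 + 1 = 84.

84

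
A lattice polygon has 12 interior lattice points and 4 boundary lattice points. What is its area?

Pick's theorem states A = I + B/2 − 1, so A = 12 + 4/2 − 1 = 13.

13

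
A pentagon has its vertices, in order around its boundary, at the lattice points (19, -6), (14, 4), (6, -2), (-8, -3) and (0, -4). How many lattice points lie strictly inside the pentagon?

87

Using the shoelace formula, 2A = |(19·4 − 14·(-6)) + (14·(-2) − 6·4) + (6·(-3) − (-8)·(-2)) + ((-8)·(-4) − 0·(-3)) + (0·(-6) − 19·(-4))| = 182, so the area is 91.
Along each edge there are gcd(|Δx|,|Δy|)+1 lattice points, so counting each shared vertex once the boundary has gcd(5,10) + gcd(8,6) + gcd(14,1) + gcd(8,1) + gcd(19,2) = 5+2+1+1+1 = 10.
By Pick's theorem A = I + B/2 − 1, so I = 91 − 10/2 + 1 = 87.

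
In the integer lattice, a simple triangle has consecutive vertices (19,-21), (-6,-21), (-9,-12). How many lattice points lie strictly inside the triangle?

Using the shoelace formula, 2A = |(19·(-21) − (-6)·(-21)) + ((-6)·(-12) − (-9)·(-21)) + ((-9)·(-21) − 19·(-12))| = 225, so the area is 225/2.
The number of boundary lattice points is Σ gcd(|Δx|,|Δy|) = gcd(25,0) + gcd(3,9) + gcd(28,9) = 25+3+1 = 29.
Pick's theorem gives I = A − B/2 + 1 = 225/2 − 29/2 + 1 = 99.

99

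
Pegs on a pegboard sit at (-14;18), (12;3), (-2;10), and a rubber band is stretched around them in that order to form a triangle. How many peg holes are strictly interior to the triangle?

9

Using the shoelace formula, 2A = |((-14)·3 − 12·18) + (12·10 − (-2)·3) + ((-2)·18 − (-14)·10)| = 28, so the area is 14.
The number of boundary lattice points is Σ gcd(|Δx|,|Δy|) = gcd(26,15) + gcd(14,7) + gcd(12,8) = 1+7+4 = 12.
By Pick's theorem A = I + B/2 − 1, so I = 14 − 12/2 + 1 = 9.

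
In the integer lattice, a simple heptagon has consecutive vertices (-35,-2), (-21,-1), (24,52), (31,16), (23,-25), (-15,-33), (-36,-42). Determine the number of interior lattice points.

The shoelace formula gives twice the area as |[(-35)·(-1) − (-21)·(-2)] + [(-21)·52 − 24·(-1)] + [24·16 − 31·52] + [31·(-25) − 23·16] + [23·(-33) − (-15)·(-25)] + [(-15)·(-42) − (-36)·(-33)] + [(-36)·(-2) − (-35)·(-42)]| = 6536, so the area is 3268.
The number of boundary lattice points is Σ gcd(|Δx|,|Δy|) = gcd(14,1) + gcd(45,53) + gcd(7,36) + gcd(8,41) + gcd(38,8) + gcd(21,9) + gcd(1,40) = 1+1+1+1+2+3+1 = 10.
Pick's theorem gives I = A − B/2 + 1 = 3268 − 10/2 + 1 = 3264.

3264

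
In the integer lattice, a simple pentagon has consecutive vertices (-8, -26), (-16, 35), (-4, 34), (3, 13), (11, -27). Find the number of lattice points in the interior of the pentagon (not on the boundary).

982

Using the shoelace formula, 2A = |((-8)·35 − (-16)·(-26)) + ((-16)·34 − (-4)·35) + ((-4)·13 − 3·34) + (3·(-27) − 11·13) + (11·(-26) − (-8)·(-27))| = 1980, so the area is 990.
Along each edge there are gcd(|Δx|,|Δy|)+1 lattice points, so counting each shared vertex once the boundary has gcd(8,61) + gcd(12,1) + gcd(7,21) + gcd(8,40) + gcd(19,1) = 1+1+7+8+1 = 18.
By Pick's theorem A = I + B/2 − 1, so I = 990 − 18/2 + 1 = 982.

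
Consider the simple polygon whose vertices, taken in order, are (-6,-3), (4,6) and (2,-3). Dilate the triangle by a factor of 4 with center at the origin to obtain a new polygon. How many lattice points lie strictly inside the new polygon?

Using the shoelace formula, 2A = |[(-6)·6 − 4·(-3)] + [4·(-3) − 2·6] + [2·(-3) − (-6)·(-3)]| = 72, so the area is 36.
The number of boundary lattice points is Σ gcd(|Δx|,|Δy|) = gcd(10,9) + gcd(2,9) + gcd(8,0) = 1+1+8 = 10.
Scaling by 4 multiplies the area by 4² = 16 (so the new area is 576) and multiplies the boundary lattice-point count by 4, giving 40.
By Pick's theorem, the interior count of the dilated polygon is 576 − 40/2 + 1 = 557.

557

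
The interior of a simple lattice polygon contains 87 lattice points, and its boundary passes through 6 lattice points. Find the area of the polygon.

By Pick's theorem, A = I + B/2 − 1 = 87 + 6/2 − 1 = 89.

89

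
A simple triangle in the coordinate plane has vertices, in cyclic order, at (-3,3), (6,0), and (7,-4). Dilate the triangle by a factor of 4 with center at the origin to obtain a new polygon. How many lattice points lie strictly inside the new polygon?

The shoelace formula gives twice the area as |[(-3)·0 − 6·3] + [6·(-4) − 7·0] + [7·3 − (-3)·(-4)]| = 33, so the area is 16.5.
Summing gcd(|Δx|,|Δy|) over the edges gives the boundary count: gcd(9,3) + gcd(1,4) + gcd(10,7) = 3+1+1 = 5.
Scaling by 4 multiplies the area by 4² = 16 (so the new area is 264) and multiplies the boundary lattice-point count by 4, giving 20.
By Pick's theorem, the interior count of the dilated polygon is 264 − 20/2 + 1 = 255.

255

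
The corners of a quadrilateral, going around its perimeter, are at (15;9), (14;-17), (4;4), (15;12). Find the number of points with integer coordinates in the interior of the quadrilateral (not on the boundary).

155

The shoelace formula gives twice the area as |[15·(-17) − 14·9] + [14·4 − 4·(-17)] + [4·12 − 15·4] + [15·9 − 15·12]| = 314, so the area is 157.
Along each edge there are gcd(|Δx|,|Δy|)+1 lattice points, so counting each shared vertex once the boundary has gcd(1,26) + gcd(10,21) + gcd(11,8) + gcd(0,3) = 1+1+1+3 = 6.
By Pick's theorem A = I + B/2 − 1, so I = 157 − 6/2 + 1 = 155.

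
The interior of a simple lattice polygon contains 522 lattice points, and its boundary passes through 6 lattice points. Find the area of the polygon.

524

Pick's theorem states A = I + B/2 − 1, so A = 522 + 6/2 − 1 = 524.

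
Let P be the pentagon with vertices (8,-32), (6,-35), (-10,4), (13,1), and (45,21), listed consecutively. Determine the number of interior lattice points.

Using the shoelace formula, 2A = |(8·(-35) − 6·(-32)) + (6·4 − (-10)·(-35)) + ((-10)·1 − 13·4) + (13·21 − 45·1) + (45·(-32) − 8·21)| = 1856, so the area is 928.
Along each edge there are gcd(|Δx|,|Δy|)+1 lattice points, so counting each shared vertex once the boundary has gcd(2,3) + gcd(16,39) + gcd(23,3) + gcd(32,20) + gcd(37,53) = 1+1+1+4+1 = 8.
By Pick's theorem A = I + B/2 − 1, so I = 928 − 8/2 + 1 = 925.

925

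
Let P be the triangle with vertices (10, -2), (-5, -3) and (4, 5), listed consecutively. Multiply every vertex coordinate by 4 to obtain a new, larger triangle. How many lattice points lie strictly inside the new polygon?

883

The shoelace formula gives twice the area as |(10·(-3) − (-5)·(-2)) + ((-5)·5 − 4·(-3)) + (4·(-2) − 10·5)| = 111, so the area is 111/2.
The number of boundary lattice points is Σ gcd(|Δx|,|Δy|) = gcd(15,1) + gcd(9,8) + gcd(6,7) = 1+1+1 = 3.
Scaling by 4 multiplies the area by 4² = 16 (so the new area is 888) and multiplies the boundary lattice-point count by 4, giving 12.
By Pick's theorem, the interior count of the dilated polygon is 888 − 12/2 + 1 = 883.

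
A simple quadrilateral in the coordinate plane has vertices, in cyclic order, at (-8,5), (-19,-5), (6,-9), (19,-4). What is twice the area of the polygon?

546

The shoelace formula gives twice the area as |[(-8)·(-5) − (-19)·5] + [(-19)·(-9) − 6·(-5)] + [6·(-4) − 19·(-9)] + [19·5 − (-8)·(-4)]| = 546, so the area is 273.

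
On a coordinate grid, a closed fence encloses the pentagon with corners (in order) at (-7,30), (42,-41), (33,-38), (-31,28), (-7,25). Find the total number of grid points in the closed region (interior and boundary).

By the shoelace formula, twice the signed area is |[(-7)·(-41) − 42·30] + [42·(-38) − 33·(-41)] + [33·28 − (-31)·(-38)] + [(-31)·25 − (-7)·28] + [(-7)·30 − (-7)·25]| = 2084, so the area is 1042.
Summing gcd(|Δx|,|Δy|) over the edges gives the boundary count: gcd(49,71) + gcd(9,3) + gcd(64,66) + gcd(24,3) + gcd(0,5) = 1+3+2+3+5 = 14.
Pick's theorem gives I = A − B/2 + 1 = 1042 − 14/2 + 1 = 1036, so the closed region contains I + B = 1036 + 14 = 1050 lattice points.

1050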